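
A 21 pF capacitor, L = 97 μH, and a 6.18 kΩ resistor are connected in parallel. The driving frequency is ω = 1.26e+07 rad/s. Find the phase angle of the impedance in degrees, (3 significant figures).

X_L = ωL = 1220 Ω
X_C = 1/(ωC) = 3780 Ω
Parallel: admittances add. Y = 1/R + 1/(jωL) + jωC
Y = (0.000162 − j0.000554) S
|Y| = 0.000577 S → |Z| = 1/|Y| = 1730 Ω, ∠Z = −∠Y = 73.7°

73.7°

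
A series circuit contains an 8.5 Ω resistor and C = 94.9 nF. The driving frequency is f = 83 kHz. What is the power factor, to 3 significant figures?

0.388

ω = 2πf = 521500 rad/s
X_C = 1/(ωC) = 20.2 Ω
Z = 8.50 − j20.2 Ω
|Z| = √(8.50² + 20.2²) = 21.9 Ω
∠Z = arctan(-20.2/8.50) = -67.2°
cos φ = cos(-67.2°) = 0.388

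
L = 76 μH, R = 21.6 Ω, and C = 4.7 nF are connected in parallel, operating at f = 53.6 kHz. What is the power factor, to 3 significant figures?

0.777

ω = 2πf = 336800 rad/s
X_L = ωL = 25.6 Ω
X_C = 1/(ωC) = 632 Ω
Parallel: admittances add. Y = 1/R + 1/(jωL) + jωC
Y = (0.0463 − j0.0375) S
|Y| = 0.0596 S → |Z| = 1/|Y| = 16.8 Ω, ∠Z = −∠Y = 39.0°
cos φ = cos(39.0°) = 0.777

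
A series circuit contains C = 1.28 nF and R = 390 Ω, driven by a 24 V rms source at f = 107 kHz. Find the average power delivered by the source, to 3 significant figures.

150 mW

ω = 2πf = 672300 rad/s
X_C = 1/(ωC) = 1160 Ω
Z = 390 − j1160 Ω
|Z| = √(390² + 1160²) = 1230 Ω
∠Z = arctan(-1160/390) = -71.4°
I = V/|Z| = 19.6 mA
P = VI cos φ = 24 × 0.0196 × cos(-71.4°) = 150 mW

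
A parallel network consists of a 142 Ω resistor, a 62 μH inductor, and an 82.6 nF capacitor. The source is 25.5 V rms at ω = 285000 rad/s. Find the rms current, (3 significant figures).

X_L = ωL = 17.7 Ω
X_C = 1/(ωC) = 42.5 Ω
Parallel: admittances add. Y = 1/R + 1/(jωL) + jωC
Y = (0.00704 − j0.0331) S
|Y| = 0.0338 S → |Z| = 1/|Y| = 29.6 Ω, ∠Z = −∠Y = 78.0°
I = V/|Z| = 25.5/29.6 = 862 mA

862 mA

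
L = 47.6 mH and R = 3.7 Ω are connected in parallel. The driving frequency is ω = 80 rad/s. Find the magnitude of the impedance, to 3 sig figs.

2.65 Ω

X_L = ωL = 3.81 Ω
Parallel: admittances add. Y = 1/R + 1/(jωL)
Y = (0.270 − j0.263) S
|Y| = 0.377 S → |Z| = 1/|Y| = 2.65 Ω, ∠Z = −∠Y = 44.2°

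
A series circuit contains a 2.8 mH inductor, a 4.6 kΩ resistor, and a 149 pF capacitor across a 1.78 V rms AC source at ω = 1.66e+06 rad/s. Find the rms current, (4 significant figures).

383.7 μA

X_L = ωL = 4648 Ω
X_C = 1/(ωC) = 4043 Ω
Net reactance X = X_L − X_C = 605.0 Ω
Z = 4600 + j605.0 Ω
|Z| = √(4600² + 605.0²) = 4640 Ω
I = V/|Z| = 1.78/4640 = 383.7 μA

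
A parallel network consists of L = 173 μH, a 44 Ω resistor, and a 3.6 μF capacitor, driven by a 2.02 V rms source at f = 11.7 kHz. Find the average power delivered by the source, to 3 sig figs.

ω = 2πf = 73510 rad/s
X_L = ωL = 12.7 Ω
X_C = 1/(ωC) = 3.78 Ω
Parallel: admittances add. Y = 1/R + 1/(jωL) + jωC
Y = (0.0227 + j0.186) S
|Y| = 0.187 S → |Z| = 1/|Y| = 5.34 Ω, ∠Z = −∠Y = -83.0°
I = V/|Z| = 379 mA
P = VI cos φ = 2.02 × 0.379 × cos(-83.0°) = 92.7 mW

92.7 mW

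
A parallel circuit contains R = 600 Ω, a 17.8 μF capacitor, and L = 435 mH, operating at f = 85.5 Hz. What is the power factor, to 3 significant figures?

0.301

ω = 2πf = 537.2 rad/s
X_L = ωL = 234 Ω
X_C = 1/(ωC) = 105 Ω
Parallel: admittances add. Y = 1/R + 1/(jωL) + jωC
Y = (0.00167 + j0.00528) S
|Y| = 0.00554 S → |Z| = 1/|Y| = 181 Ω, ∠Z = −∠Y = -72.5°
cos φ = cos(-72.5°) = 0.301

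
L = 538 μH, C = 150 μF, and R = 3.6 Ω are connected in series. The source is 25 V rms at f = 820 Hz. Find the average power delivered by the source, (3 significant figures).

ω = 2πf = 5152 rad/s
X_L = ωL = 2.77 Ω
X_C = 1/(ωC) = 1.29 Ω
Net reactance X = X_L − X_C = 1.48 Ω
Z = 3.60 + j1.48 Ω
|Z| = √(3.60² + 1.48²) = 3.89 Ω
∠Z = arctan(1.48/3.60) = 22.3°
I = V/|Z| = 6.42 A
P = VI cos φ = 25 × 6.42 × cos(22.3°) = 149 W

149 W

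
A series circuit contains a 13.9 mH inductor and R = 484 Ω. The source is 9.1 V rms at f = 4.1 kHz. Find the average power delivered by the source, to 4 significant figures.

ω = 2πf = 25760 rad/s
X_L = ωL = 358.1 Ω
Z = 484.0 + j358.1 Ω
|Z| = √(484.0² + 358.1²) = 602.1 Ω
∠Z = arctan(358.1/484.0) = 36.50°
I = V/|Z| = 15.11 mA
P = VI cos φ = 9.1 × 0.01511 × cos(36.50°) = 110.6 mW

110.6 mW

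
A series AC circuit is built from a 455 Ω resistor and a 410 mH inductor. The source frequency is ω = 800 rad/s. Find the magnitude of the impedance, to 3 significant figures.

X_L = ωL = 328 Ω
Z = 455 + j328 Ω
|Z| = √(455² + 328²) = 561 Ω

561 Ω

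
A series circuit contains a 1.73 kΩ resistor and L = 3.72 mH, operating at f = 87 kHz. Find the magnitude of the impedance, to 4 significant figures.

ω = 2πf = 546600 rad/s
X_L = ωL = 2033 Ω
Z = 1730 + j2033 Ω
|Z| = √(1730² + 2033²) = 2670 Ω

2670 Ω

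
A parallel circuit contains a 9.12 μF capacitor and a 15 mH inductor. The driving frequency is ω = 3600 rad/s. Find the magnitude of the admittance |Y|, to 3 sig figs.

X_L = ωL = 54.0 Ω
X_C = 1/(ωC) = 30.5 Ω
Parallel: admittances add. Y = 1/(jωL) + jωC
Y = (0 + j0.0143) S
|Y| = 0.0143 S → |Z| = 1/|Y| = 69.9 Ω, ∠Z = −∠Y = -90.0°

14.3 mS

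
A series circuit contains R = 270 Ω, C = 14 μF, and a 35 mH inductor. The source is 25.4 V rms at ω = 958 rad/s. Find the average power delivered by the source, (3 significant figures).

2.34 W

X_L = ωL = 33.5 Ω
X_C = 1/(ωC) = 74.6 Ω
Net reactance X = X_L − X_C = -41.0 Ω
Z = 270 − j41.0 Ω
|Z| = √(270² + 41.0²) = 273 Ω
∠Z = arctan(-41.0/270) = -8.64°
I = V/|Z| = 93.0 mA
P = VI cos φ = 25.4 × 0.0930 × cos(-8.64°) = 2.34 W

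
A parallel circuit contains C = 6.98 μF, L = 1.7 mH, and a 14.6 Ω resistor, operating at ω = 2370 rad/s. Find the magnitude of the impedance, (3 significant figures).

4.14 Ω

X_L = ωL = 4.03 Ω
X_C = 1/(ωC) = 60.4 Ω
Parallel: admittances add. Y = 1/R + 1/(jωL) + jωC
Y = (0.0685 − j0.232) S
|Y| = 0.242 S → |Z| = 1/|Y| = 4.14 Ω, ∠Z = −∠Y = 73.5°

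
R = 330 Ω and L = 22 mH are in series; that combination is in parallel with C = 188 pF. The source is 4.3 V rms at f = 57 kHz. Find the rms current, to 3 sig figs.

ω = 2πf = 358100 rad/s
X_L = ωL = 7880 Ω
X_C = 1/(ωC) = 14900 Ω
Branch 1 (R+jX_L): Z₁ = 330 + j7880 Ω, |Z₁| = 7890 Ω
Branch 2 (−jX_C): Z₂ = −j14900 Ω
Parallel: Z = Z₁Z₂/(Z₁+Z₂), |Z| = 16800 Ω, ∠Z = 84.9°
I = V/|Z| = 4.3/16800 = 256 μA

256 μA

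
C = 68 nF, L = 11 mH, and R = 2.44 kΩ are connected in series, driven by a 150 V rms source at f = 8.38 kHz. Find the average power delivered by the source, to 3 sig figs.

9.08 W

ω = 2πf = 52650 rad/s
X_L = ωL = 579 Ω
X_C = 1/(ωC) = 279 Ω
Net reactance X = X_L − X_C = 300 Ω
Z = 2440 + j300 Ω
|Z| = √(2440² + 300²) = 2460 Ω
∠Z = arctan(300/2440) = 7.01°
I = V/|Z| = 61.0 mA
P = VI cos φ = 150 × 0.0610 × cos(7.01°) = 9.08 W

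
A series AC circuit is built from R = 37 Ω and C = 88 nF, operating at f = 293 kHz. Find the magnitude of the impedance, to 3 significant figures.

37.5 Ω

ω = 2πf = 1.841e+06 rad/s
X_C = 1/(ωC) = 6.17 Ω
Z = 37.0 − j6.17 Ω
|Z| = √(37.0² + 6.17²) = 37.5 Ω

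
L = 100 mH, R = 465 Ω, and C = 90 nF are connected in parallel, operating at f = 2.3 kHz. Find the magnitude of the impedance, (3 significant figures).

ω = 2πf = 14450 rad/s
X_L = ωL = 1450 Ω
X_C = 1/(ωC) = 769 Ω
Parallel: admittances add. Y = 1/R + 1/(jωL) + jωC
Y = (0.00215 + j0.000609) S
|Y| = 0.00224 S → |Z| = 1/|Y| = 447 Ω, ∠Z = −∠Y = -15.8°

447 Ω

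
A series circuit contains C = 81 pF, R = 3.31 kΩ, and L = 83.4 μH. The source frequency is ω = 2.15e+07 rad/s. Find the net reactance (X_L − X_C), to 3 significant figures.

1220 Ω

X_L = ωL = 1790 Ω
X_C = 1/(ωC) = 574 Ω
X = 1790 − 574 = 1220 Ω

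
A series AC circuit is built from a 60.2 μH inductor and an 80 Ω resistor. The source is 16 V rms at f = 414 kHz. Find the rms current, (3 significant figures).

ω = 2πf = 2.601e+06 rad/s
X_L = ωL = 157 Ω
Z = 80.0 + j157 Ω
|Z| = √(80.0² + 157²) = 176 Ω
I = V/|Z| = 16/176 = 91.0 mA

91.0 mA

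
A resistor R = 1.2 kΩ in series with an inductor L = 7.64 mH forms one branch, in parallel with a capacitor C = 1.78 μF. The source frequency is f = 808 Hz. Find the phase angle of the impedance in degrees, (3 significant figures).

ω = 2πf = 5077 rad/s
X_L = ωL = 38.8 Ω
X_C = 1/(ωC) = 111 Ω
Branch 1 (R+jX_L): Z₁ = 1200 + j38.8 Ω, |Z₁| = 1200 Ω
Branch 2 (−jX_C): Z₂ = −j111 Ω
Parallel: Z = Z₁Z₂/(Z₁+Z₂), |Z| = 111 Ω, ∠Z = -84.7°

-84.7°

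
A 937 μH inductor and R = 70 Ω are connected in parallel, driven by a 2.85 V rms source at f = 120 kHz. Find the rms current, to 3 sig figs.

40.9 mA

ω = 2πf = 754000 rad/s
X_L = ωL = 706 Ω
Parallel: admittances add. Y = 1/R + 1/(jωL)
Y = (0.0143 − j0.00142) S
|Y| = 0.0144 S → |Z| = 1/|Y| = 69.7 Ω, ∠Z = −∠Y = 5.66°
I = V/|Z| = 2.85/69.7 = 40.9 mA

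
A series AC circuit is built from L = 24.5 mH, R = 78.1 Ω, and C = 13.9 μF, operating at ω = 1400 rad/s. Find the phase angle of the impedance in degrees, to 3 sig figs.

X_L = ωL = 34.3 Ω
X_C = 1/(ωC) = 51.4 Ω
Net reactance X = X_L − X_C = -17.1 Ω
Z = 78.1 − j17.1 Ω
|Z| = √(78.1² + 17.1²) = 79.9 Ω
∠Z = arctan(-17.1/78.1) = -12.3°

-12.3°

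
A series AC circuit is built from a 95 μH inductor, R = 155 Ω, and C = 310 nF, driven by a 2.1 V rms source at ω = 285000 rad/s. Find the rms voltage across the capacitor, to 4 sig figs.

X_L = ωL = 27.08 Ω
X_C = 1/(ωC) = 11.32 Ω
Net reactance X = X_L − X_C = 15.76 Ω
Z = 155.0 + j15.76 Ω
|Z| = √(155.0² + 15.76²) = 155.8 Ω
I = V/|Z| = 13.48 mA
V_C = I·|Z_C| = 0.01348 × 11.32 = 0.1526 V

0.1526 V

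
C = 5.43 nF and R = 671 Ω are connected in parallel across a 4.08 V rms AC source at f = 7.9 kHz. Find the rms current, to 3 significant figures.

ω = 2πf = 49640 rad/s
X_C = 1/(ωC) = 3710 Ω
Parallel: admittances add. Y = 1/R + jωC
Y = (0.00149 + j0.000270) S
|Y| = 0.00151 S → |Z| = 1/|Y| = 660 Ω, ∠Z = −∠Y = -10.3°
I = V/|Z| = 4.08/660 = 6.18 mA

6.18 mA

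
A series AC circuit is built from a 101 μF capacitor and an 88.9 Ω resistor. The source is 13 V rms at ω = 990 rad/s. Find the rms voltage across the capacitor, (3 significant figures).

X_C = 1/(ωC) = 10.0 Ω
Z = 88.9 − j10.0 Ω
|Z| = √(88.9² + 10.0²) = 89.5 Ω
I = V/|Z| = 145 mA
V_C = I·|Z_C| = 0.145 × 10.0 = 1.45 V

1.45 V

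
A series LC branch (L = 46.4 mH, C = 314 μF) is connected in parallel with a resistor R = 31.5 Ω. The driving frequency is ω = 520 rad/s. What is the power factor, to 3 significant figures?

X_L = ωL = 24.1 Ω
X_C = 1/(ωC) = 6.12 Ω
Branch 1: Z₁ = R = 31.5 Ω
Branch 2 (series LC): Z₂ = j(X_L − X_C) = j18.0 Ω
Parallel: Z = Z₁Z₂/(Z₁+Z₂), |Z| = 15.6 Ω, ∠Z = 60.3°
cos φ = cos(60.3°) = 0.496

0.496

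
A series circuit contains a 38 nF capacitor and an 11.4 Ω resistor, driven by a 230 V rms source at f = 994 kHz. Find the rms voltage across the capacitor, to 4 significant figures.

79.74 V

ω = 2πf = 6.245e+06 rad/s
X_C = 1/(ωC) = 4.214 Ω
Z = 11.40 − j4.214 Ω
|Z| = √(11.40² + 4.214²) = 12.15 Ω
I = V/|Z| = 18.92 A
V_C = I·|Z_C| = 18.92 × 4.214 = 79.74 V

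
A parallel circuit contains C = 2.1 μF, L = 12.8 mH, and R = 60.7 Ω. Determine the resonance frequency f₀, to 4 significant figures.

970.7 Hz

ω₀ = 1/√(LC) = 1/√(0.0128 × 2.1e-06) = 6099 rad/s
f₀ = ω₀/(2π) = 970.7 Hz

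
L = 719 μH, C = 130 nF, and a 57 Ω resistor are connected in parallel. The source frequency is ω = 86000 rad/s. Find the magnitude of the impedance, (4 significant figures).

X_L = ωL = 61.83 Ω
X_C = 1/(ωC) = 89.45 Ω
Parallel: admittances add. Y = 1/R + 1/(jωL) + jωC
Y = (0.01754 − j0.004992) S
|Y| = 0.01824 S → |Z| = 1/|Y| = 54.82 Ω, ∠Z = −∠Y = 15.88°

54.82 Ω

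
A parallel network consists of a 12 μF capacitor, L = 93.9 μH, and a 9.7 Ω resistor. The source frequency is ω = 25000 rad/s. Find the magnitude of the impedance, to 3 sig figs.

6.14 Ω

X_L = ωL = 2.35 Ω
X_C = 1/(ωC) = 3.33 Ω
Parallel: admittances add. Y = 1/R + 1/(jωL) + jωC
Y = (0.103 − j0.126) S
|Y| = 0.163 S → |Z| = 1/|Y| = 6.14 Ω, ∠Z = −∠Y = 50.7°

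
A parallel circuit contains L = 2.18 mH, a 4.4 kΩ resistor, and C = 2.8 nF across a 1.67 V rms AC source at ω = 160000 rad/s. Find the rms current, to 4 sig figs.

X_L = ωL = 348.8 Ω
X_C = 1/(ωC) = 2232 Ω
Parallel: admittances add. Y = 1/R + 1/(jωL) + jωC
Y = (0.0002273 − j0.002419) S
|Y| = 0.002430 S → |Z| = 1/|Y| = 411.6 Ω, ∠Z = −∠Y = 84.63°
I = V/|Z| = 1.67/411.6 = 4.057 mA

4.057 mA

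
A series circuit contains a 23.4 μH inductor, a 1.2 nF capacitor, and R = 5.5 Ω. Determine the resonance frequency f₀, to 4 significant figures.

ω₀ = 1/√(LC) = 1/√(2.34e-05 × 1.2e-09) = 5.968e+06 rad/s
f₀ = ω₀/(2π) = 949.8 kHz

949.8 kHz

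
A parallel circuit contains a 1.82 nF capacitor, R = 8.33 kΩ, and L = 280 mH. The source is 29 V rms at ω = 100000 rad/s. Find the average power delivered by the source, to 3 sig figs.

X_L = ωL = 28000 Ω
X_C = 1/(ωC) = 5490 Ω
Parallel: admittances add. Y = 1/R + 1/(jωL) + jωC
Y = (0.000120 + j0.000146) S
|Y| = 0.000189 S → |Z| = 1/|Y| = 5280 Ω, ∠Z = −∠Y = -50.6°
I = V/|Z| = 5.49 mA
P = VI cos φ = 29 × 0.00549 × cos(-50.6°) = 101 mW

101 mW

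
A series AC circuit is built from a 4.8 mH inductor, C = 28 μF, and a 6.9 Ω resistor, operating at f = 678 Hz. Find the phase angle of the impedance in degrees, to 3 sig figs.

ω = 2πf = 4260 rad/s
X_L = ωL = 20.4 Ω
X_C = 1/(ωC) = 8.38 Ω
Net reactance X = X_L − X_C = 12.1 Ω
Z = 6.90 + j12.1 Ω
|Z| = √(6.90² + 12.1²) = 13.9 Ω
∠Z = arctan(12.1/6.90) = 60.2°

60.2°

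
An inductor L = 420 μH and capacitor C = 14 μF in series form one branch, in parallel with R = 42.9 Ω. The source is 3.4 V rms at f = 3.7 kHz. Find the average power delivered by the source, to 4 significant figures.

269.5 mW

ω = 2πf = 23250 rad/s
X_L = ωL = 9.764 Ω
X_C = 1/(ωC) = 3.072 Ω
Branch 1: Z₁ = R = 42.90 Ω
Branch 2 (series LC): Z₂ = j(X_L − X_C) = j6.692 Ω
Parallel: Z = Z₁Z₂/(Z₁+Z₂), |Z| = 6.612 Ω, ∠Z = 81.13°
I = V/|Z| = 514.2 mA
P = VI cos φ = 3.4 × 0.5142 × cos(81.13°) = 269.5 mW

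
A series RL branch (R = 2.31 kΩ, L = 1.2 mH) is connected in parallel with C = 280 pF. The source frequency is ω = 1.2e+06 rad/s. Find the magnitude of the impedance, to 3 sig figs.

2920 Ω

X_L = ωL = 1440 Ω
X_C = 1/(ωC) = 2980 Ω
Branch 1 (R+jX_L): Z₁ = 2310 + j1440 Ω, |Z₁| = 2720 Ω
Branch 2 (−jX_C): Z₂ = −j2980 Ω
Parallel: Z = Z₁Z₂/(Z₁+Z₂), |Z| = 2920 Ω, ∠Z = -24.4°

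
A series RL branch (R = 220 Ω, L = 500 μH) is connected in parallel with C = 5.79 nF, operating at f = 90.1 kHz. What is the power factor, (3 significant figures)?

0.847

ω = 2πf = 566100 rad/s
X_L = ωL = 283 Ω
X_C = 1/(ωC) = 305 Ω
Branch 1 (R+jX_L): Z₁ = 220 + j283 Ω, |Z₁| = 358 Ω
Branch 2 (−jX_C): Z₂ = −j305 Ω
Parallel: Z = Z₁Z₂/(Z₁+Z₂), |Z| = 495 Ω, ∠Z = -32.1°
cos φ = cos(-32.1°) = 0.847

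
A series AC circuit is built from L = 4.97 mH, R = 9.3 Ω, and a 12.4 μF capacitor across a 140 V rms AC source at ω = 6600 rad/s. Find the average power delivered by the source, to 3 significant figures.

357 W

X_L = ωL = 32.8 Ω
X_C = 1/(ωC) = 12.2 Ω
Net reactance X = X_L − X_C = 20.6 Ω
Z = 9.30 + j20.6 Ω
|Z| = √(9.30² + 20.6²) = 22.6 Ω
∠Z = arctan(20.6/9.30) = 65.7°
I = V/|Z| = 6.20 A
P = VI cos φ = 140 × 6.20 × cos(65.7°) = 357 W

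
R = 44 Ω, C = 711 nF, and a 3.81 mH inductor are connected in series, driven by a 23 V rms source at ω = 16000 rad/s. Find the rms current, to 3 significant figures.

446 mA

X_L = ωL = 61.0 Ω
X_C = 1/(ωC) = 87.9 Ω
Net reactance X = X_L − X_C = -26.9 Ω
Z = 44.0 − j26.9 Ω
|Z| = √(44.0² + 26.9²) = 51.6 Ω
I = V/|Z| = 23/51.6 = 446 mA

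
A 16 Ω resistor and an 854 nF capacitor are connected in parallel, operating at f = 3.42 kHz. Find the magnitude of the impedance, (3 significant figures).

15.4 Ω

ω = 2πf = 21490 rad/s
X_C = 1/(ωC) = 54.5 Ω
Parallel: admittances add. Y = 1/R + jωC
Y = (0.0625 + j0.0184) S
|Y| = 0.0651 S → |Z| = 1/|Y| = 15.4 Ω, ∠Z = −∠Y = -16.4°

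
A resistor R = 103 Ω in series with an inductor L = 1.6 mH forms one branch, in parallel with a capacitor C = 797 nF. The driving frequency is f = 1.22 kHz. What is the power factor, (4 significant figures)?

0.8875

ω = 2πf = 7665 rad/s
X_L = ωL = 12.26 Ω
X_C = 1/(ωC) = 163.7 Ω
Branch 1 (R+jX_L): Z₁ = 103.0 + j12.26 Ω, |Z₁| = 103.7 Ω
Branch 2 (−jX_C): Z₂ = −j163.7 Ω
Parallel: Z = Z₁Z₂/(Z₁+Z₂), |Z| = 92.71 Ω, ∠Z = -27.43°
cos φ = cos(-27.43°) = 0.8875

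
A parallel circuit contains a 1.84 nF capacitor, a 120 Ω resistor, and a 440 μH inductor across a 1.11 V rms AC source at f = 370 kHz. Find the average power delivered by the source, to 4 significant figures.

ω = 2πf = 2.325e+06 rad/s
X_L = ωL = 1023 Ω
X_C = 1/(ωC) = 233.8 Ω
Parallel: admittances add. Y = 1/R + 1/(jωL) + jωC
Y = (0.008333 + j0.003300) S
|Y| = 0.008963 S → |Z| = 1/|Y| = 111.6 Ω, ∠Z = −∠Y = -21.60°
I = V/|Z| = 9.949 mA
P = VI cos φ = 1.11 × 0.009949 × cos(-21.60°) = 10.27 mW

10.27 mW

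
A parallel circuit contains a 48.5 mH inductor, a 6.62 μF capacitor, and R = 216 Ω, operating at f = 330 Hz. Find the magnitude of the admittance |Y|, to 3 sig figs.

5.98 mS

ω = 2πf = 2073 rad/s
X_L = ωL = 101 Ω
X_C = 1/(ωC) = 72.9 Ω
Parallel: admittances add. Y = 1/R + 1/(jωL) + jωC
Y = (0.00463 + j0.00378) S
|Y| = 0.00598 S → |Z| = 1/|Y| = 167 Ω, ∠Z = −∠Y = -39.2°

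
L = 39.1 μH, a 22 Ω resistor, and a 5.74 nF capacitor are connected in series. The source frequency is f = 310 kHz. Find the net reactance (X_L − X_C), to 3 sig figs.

ω = 2πf = 1.948e+06 rad/s
X_L = ωL = 76.2 Ω
X_C = 1/(ωC) = 89.4 Ω
X = 76.2 − 89.4 = -13.3 Ω

-13.3 Ω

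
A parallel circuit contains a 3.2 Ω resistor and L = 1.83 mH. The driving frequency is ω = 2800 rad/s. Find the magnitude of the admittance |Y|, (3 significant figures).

X_L = ωL = 5.12 Ω
Parallel: admittances add. Y = 1/R + 1/(jωL)
Y = (0.312 − j0.195) S
|Y| = 0.368 S → |Z| = 1/|Y| = 2.71 Ω, ∠Z = −∠Y = 32.0°

368 mS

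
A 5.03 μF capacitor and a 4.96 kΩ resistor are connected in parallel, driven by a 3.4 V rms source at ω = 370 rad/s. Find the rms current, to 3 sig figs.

6.36 mA

X_C = 1/(ωC) = 537 Ω
Parallel: admittances add. Y = 1/R + jωC
Y = (0.000202 + j0.00186) S
|Y| = 0.00187 S → |Z| = 1/|Y| = 534 Ω, ∠Z = −∠Y = -83.8°
I = V/|Z| = 3.4/534 = 6.36 mA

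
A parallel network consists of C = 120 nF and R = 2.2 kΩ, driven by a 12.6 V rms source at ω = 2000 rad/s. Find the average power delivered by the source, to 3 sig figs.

X_C = 1/(ωC) = 4170 Ω
Parallel: admittances add. Y = 1/R + jωC
Y = (0.000455 + j0.000240) S
|Y| = 0.000514 S → |Z| = 1/|Y| = 1950 Ω, ∠Z = −∠Y = -27.8°
I = V/|Z| = 6.48 mA
P = VI cos φ = 12.6 × 0.00648 × cos(-27.8°) = 72.2 mW

72.2 mW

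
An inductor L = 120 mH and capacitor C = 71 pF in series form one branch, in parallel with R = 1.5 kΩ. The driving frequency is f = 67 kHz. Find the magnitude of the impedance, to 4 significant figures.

1494 Ω

ω = 2πf = 421000 rad/s
X_L = ωL = 50520 Ω
X_C = 1/(ωC) = 33460 Ω
Branch 1: Z₁ = R = 1500 Ω
Branch 2 (series LC): Z₂ = j(X_L − X_C) = j17060 Ω
Parallel: Z = Z₁Z₂/(Z₁+Z₂), |Z| = 1494 Ω, ∠Z = 5.025°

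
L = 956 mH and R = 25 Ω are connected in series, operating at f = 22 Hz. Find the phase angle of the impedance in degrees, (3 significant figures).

ω = 2πf = 138.2 rad/s
X_L = ωL = 132 Ω
Z = 25.0 + j132 Ω
|Z| = √(25.0² + 132²) = 134 Ω
∠Z = arctan(132/25.0) = 79.3°

79.3°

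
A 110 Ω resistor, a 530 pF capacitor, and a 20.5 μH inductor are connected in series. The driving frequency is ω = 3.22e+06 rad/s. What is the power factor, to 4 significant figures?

X_L = ωL = 66.01 Ω
X_C = 1/(ωC) = 586.0 Ω
Net reactance X = X_L − X_C = -520.0 Ω
Z = 110.0 − j520.0 Ω
|Z| = √(110.0² + 520.0²) = 531.5 Ω
∠Z = arctan(-520.0/110.0) = -78.05°
cos φ = cos(-78.05°) = 0.2070

0.2070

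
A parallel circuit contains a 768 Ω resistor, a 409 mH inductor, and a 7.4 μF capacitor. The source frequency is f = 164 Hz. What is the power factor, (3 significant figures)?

ω = 2πf = 1030 rad/s
X_L = ωL = 421 Ω
X_C = 1/(ωC) = 131 Ω
Parallel: admittances add. Y = 1/R + 1/(jωL) + jωC
Y = (0.00130 + j0.00525) S
|Y| = 0.00541 S → |Z| = 1/|Y| = 185 Ω, ∠Z = −∠Y = -76.1°
cos φ = cos(-76.1°) = 0.241

0.241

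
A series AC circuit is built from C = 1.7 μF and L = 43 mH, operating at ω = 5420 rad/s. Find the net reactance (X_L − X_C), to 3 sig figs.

125 Ω

X_L = ωL = 233 Ω
X_C = 1/(ωC) = 109 Ω
X = 233 − 109 = 125 Ω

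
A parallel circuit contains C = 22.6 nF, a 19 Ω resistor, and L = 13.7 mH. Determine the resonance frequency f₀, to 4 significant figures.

9.045 kHz

ω₀ = 1/√(LC) = 1/√(0.0137 × 2.26e-08) = 56830 rad/s
f₀ = ω₀/(2π) = 9.045 kHz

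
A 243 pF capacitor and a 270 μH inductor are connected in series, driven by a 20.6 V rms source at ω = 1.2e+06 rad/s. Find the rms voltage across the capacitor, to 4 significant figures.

X_L = ωL = 324.0 Ω
X_C = 1/(ωC) = 3429 Ω
Net reactance X = X_L − X_C = -3105 Ω
Z = − j3105 Ω
|Z| = √(0² + 3105²) = 3105 Ω
I = V/|Z| = 6.634 mA
V_C = I·|Z_C| = 0.006634 × 3429 = 22.75 V

22.75 V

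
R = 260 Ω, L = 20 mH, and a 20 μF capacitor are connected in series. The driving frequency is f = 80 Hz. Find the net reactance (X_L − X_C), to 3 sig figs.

ω = 2πf = 502.7 rad/s
X_L = ωL = 10.1 Ω
X_C = 1/(ωC) = 99.5 Ω
X = 10.1 − 99.5 = -89.4 Ω

-89.4 Ω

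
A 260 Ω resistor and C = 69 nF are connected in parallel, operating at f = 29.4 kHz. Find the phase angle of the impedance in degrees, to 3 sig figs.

-73.2°

ω = 2πf = 184700 rad/s
X_C = 1/(ωC) = 78.5 Ω
Parallel: admittances add. Y = 1/R + jωC
Y = (0.00385 + j0.0127) S
|Y| = 0.0133 S → |Z| = 1/|Y| = 75.1 Ω, ∠Z = −∠Y = -73.2°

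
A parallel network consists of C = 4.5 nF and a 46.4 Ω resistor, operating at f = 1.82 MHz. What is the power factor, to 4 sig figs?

ω = 2πf = 1.144e+07 rad/s
X_C = 1/(ωC) = 19.43 Ω
Parallel: admittances add. Y = 1/R + jωC
Y = (0.02155 + j0.05146) S
|Y| = 0.05579 S → |Z| = 1/|Y| = 17.92 Ω, ∠Z = −∠Y = -67.28°
cos φ = cos(-67.28°) = 0.3863

0.3863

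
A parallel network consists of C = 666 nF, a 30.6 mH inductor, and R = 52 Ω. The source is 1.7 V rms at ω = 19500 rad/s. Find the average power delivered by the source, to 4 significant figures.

X_L = ωL = 596.7 Ω
X_C = 1/(ωC) = 77.00 Ω
Parallel: admittances add. Y = 1/R + 1/(jωL) + jωC
Y = (0.01923 + j0.01131) S
|Y| = 0.02231 S → |Z| = 1/|Y| = 44.82 Ω, ∠Z = −∠Y = -30.46°
I = V/|Z| = 37.93 mA
P = VI cos φ = 1.7 × 0.03793 × cos(-30.46°) = 55.58 mW

55.58 mW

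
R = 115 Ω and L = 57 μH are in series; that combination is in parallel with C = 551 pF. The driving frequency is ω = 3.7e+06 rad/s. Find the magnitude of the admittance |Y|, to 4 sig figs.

X_L = ωL = 210.9 Ω
X_C = 1/(ωC) = 490.5 Ω
Branch 1 (R+jX_L): Z₁ = 115.0 + j210.9 Ω, |Z₁| = 240.2 Ω
Branch 2 (−jX_C): Z₂ = −j490.5 Ω
Parallel: Z = Z₁Z₂/(Z₁+Z₂), |Z| = 389.7 Ω, ∠Z = 39.04°
|Y| = 1/|Z| = 2.566 mS

2.566 mS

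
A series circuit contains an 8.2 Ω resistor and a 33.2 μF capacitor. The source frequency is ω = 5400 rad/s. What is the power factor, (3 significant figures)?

X_C = 1/(ωC) = 5.58 Ω
Z = 8.20 − j5.58 Ω
|Z| = √(8.20² + 5.58²) = 9.92 Ω
∠Z = arctan(-5.58/8.20) = -34.2°
cos φ = cos(-34.2°) = 0.827

0.827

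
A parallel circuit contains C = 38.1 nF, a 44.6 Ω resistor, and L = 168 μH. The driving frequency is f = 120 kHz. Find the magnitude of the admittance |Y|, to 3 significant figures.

30.6 mS

ω = 2πf = 754000 rad/s
X_L = ωL = 127 Ω
X_C = 1/(ωC) = 34.8 Ω
Parallel: admittances add. Y = 1/R + 1/(jωL) + jωC
Y = (0.0224 + j0.0208) S
|Y| = 0.0306 S → |Z| = 1/|Y| = 32.7 Ω, ∠Z = −∠Y = -42.9°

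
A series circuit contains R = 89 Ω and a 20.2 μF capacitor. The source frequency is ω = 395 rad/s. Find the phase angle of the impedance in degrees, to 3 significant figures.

-54.6°

X_C = 1/(ωC) = 125 Ω
Z = 89.0 − j125 Ω
|Z| = √(89.0² + 125²) = 154 Ω
∠Z = arctan(-125/89.0) = -54.6°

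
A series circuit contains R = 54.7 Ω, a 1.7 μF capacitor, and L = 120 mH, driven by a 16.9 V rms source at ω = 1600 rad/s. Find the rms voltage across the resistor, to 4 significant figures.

X_L = ωL = 192.0 Ω
X_C = 1/(ωC) = 367.6 Ω
Net reactance X = X_L − X_C = -175.6 Ω
Z = 54.70 − j175.6 Ω
|Z| = √(54.70² + 175.6²) = 184.0 Ω
I = V/|Z| = 91.86 mA
V_R = I·|Z_R| = 0.09186 × 54.70 = 5.025 V

5.025 V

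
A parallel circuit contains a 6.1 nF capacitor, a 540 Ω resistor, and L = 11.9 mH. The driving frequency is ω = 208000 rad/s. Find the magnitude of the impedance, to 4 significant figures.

489.3 Ω

X_L = ωL = 2475 Ω
X_C = 1/(ωC) = 788.1 Ω
Parallel: admittances add. Y = 1/R + 1/(jωL) + jωC
Y = (0.001852 + j0.0008648) S
|Y| = 0.002044 S → |Z| = 1/|Y| = 489.3 Ω, ∠Z = −∠Y = -25.03°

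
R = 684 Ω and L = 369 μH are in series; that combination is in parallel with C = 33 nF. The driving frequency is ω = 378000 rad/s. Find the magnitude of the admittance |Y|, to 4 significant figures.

12.27 mS

X_L = ωL = 139.5 Ω
X_C = 1/(ωC) = 80.17 Ω
Branch 1 (R+jX_L): Z₁ = 684.0 + j139.5 Ω, |Z₁| = 698.1 Ω
Branch 2 (−jX_C): Z₂ = −j80.17 Ω
Parallel: Z = Z₁Z₂/(Z₁+Z₂), |Z| = 81.51 Ω, ∠Z = -83.43°
|Y| = 1/|Z| = 12.27 mS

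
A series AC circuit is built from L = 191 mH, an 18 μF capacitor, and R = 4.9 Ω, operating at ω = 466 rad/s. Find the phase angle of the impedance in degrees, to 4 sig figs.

X_L = ωL = 89.01 Ω
X_C = 1/(ωC) = 119.2 Ω
Net reactance X = X_L − X_C = -30.21 Ω
Z = 4.900 − j30.21 Ω
|Z| = √(4.900² + 30.21²) = 30.61 Ω
∠Z = arctan(-30.21/4.900) = -80.79°

-80.79°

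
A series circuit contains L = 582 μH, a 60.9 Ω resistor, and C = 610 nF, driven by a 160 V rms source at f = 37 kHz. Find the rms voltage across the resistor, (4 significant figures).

68.63 V

ω = 2πf = 232500 rad/s
X_L = ωL = 135.3 Ω
X_C = 1/(ωC) = 7.052 Ω
Net reactance X = X_L − X_C = 128.3 Ω
Z = 60.90 + j128.3 Ω
|Z| = √(60.90² + 128.3²) = 142.0 Ω
I = V/|Z| = 1.127 A
V_R = I·|Z_R| = 1.127 × 60.90 = 68.63 V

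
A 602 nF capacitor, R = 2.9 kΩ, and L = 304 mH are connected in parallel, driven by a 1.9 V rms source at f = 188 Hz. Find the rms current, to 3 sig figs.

3.99 mA

ω = 2πf = 1181 rad/s
X_L = ωL = 359 Ω
X_C = 1/(ωC) = 1410 Ω
Parallel: admittances add. Y = 1/R + 1/(jωL) + jωC
Y = (0.000345 − j0.00207) S
|Y| = 0.00210 S → |Z| = 1/|Y| = 476 Ω, ∠Z = −∠Y = 80.6°
I = V/|Z| = 1.9/476 = 3.99 mA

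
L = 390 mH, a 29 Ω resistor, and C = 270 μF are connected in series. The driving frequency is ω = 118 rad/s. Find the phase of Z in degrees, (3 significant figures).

X_L = ωL = 46.0 Ω
X_C = 1/(ωC) = 31.4 Ω
Net reactance X = X_L − X_C = 14.6 Ω
Z = 29.0 + j14.6 Ω
|Z| = √(29.0² + 14.6²) = 32.5 Ω
∠Z = arctan(14.6/29.0) = 26.8°

26.8°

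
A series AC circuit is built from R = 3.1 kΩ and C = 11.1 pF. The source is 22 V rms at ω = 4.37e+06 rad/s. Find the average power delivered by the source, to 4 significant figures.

3.452 mW

X_C = 1/(ωC) = 20620 Ω
Z = 3100 − j20620 Ω
|Z| = √(3100² + 20620²) = 20850 Ω
∠Z = arctan(-20620/3100) = -81.45°
I = V/|Z| = 1.055 mA
P = VI cos φ = 22 × 0.001055 × cos(-81.45°) = 3.452 mW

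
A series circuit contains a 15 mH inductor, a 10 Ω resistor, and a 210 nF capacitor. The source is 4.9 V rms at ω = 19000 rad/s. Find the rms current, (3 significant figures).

X_L = ωL = 285 Ω
X_C = 1/(ωC) = 251 Ω
Net reactance X = X_L − X_C = 34.4 Ω
Z = 10.0 + j34.4 Ω
|Z| = √(10.0² + 34.4²) = 35.8 Ω
I = V/|Z| = 4.9/35.8 = 137 mA

137 mA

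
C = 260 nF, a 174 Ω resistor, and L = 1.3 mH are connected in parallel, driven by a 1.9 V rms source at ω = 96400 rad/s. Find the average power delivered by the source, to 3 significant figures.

X_L = ωL = 125 Ω
X_C = 1/(ωC) = 39.9 Ω
Parallel: admittances add. Y = 1/R + 1/(jωL) + jωC
Y = (0.00575 + j0.0171) S
|Y| = 0.0180 S → |Z| = 1/|Y| = 55.5 Ω, ∠Z = −∠Y = -71.4°
I = V/|Z| = 34.2 mA
P = VI cos φ = 1.9 × 0.0342 × cos(-71.4°) = 20.7 mW

20.7 mW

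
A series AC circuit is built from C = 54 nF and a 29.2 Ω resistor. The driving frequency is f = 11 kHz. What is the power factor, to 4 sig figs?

0.1083

ω = 2πf = 69120 rad/s
X_C = 1/(ωC) = 267.9 Ω
Z = 29.20 − j267.9 Ω
|Z| = √(29.20² + 267.9²) = 269.5 Ω
∠Z = arctan(-267.9/29.20) = -83.78°
cos φ = cos(-83.78°) = 0.1083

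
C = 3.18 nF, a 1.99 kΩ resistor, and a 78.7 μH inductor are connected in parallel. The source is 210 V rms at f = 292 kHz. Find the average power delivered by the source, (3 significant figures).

22.2 W

ω = 2πf = 1.835e+06 rad/s
X_L = ωL = 144 Ω
X_C = 1/(ωC) = 171 Ω
Parallel: admittances add. Y = 1/R + 1/(jωL) + jωC
Y = (0.000503 − j0.00109) S
|Y| = 0.00120 S → |Z| = 1/|Y| = 832 Ω, ∠Z = −∠Y = 65.3°
I = V/|Z| = 252 mA
P = VI cos φ = 210 × 0.252 × cos(65.3°) = 22.2 W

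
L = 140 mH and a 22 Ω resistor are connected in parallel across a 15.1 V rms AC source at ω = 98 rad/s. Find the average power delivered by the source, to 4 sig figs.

10.36 W

X_L = ωL = 13.72 Ω
Parallel: admittances add. Y = 1/R + 1/(jωL)
Y = (0.04545 − j0.07289) S
|Y| = 0.08590 S → |Z| = 1/|Y| = 11.64 Ω, ∠Z = −∠Y = 58.05°
I = V/|Z| = 1.297 A
P = VI cos φ = 15.1 × 1.297 × cos(58.05°) = 10.36 W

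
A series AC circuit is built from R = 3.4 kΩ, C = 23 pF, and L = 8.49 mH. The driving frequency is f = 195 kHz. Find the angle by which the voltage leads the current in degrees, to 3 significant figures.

ω = 2πf = 1.225e+06 rad/s
X_L = ωL = 10400 Ω
X_C = 1/(ωC) = 35500 Ω
Net reactance X = X_L − X_C = -25100 Ω
Z = 3400 − j25100 Ω
|Z| = √(3400² + 25100²) = 25300 Ω
∠Z = arctan(-25100/3400) = -82.3°

-82.3°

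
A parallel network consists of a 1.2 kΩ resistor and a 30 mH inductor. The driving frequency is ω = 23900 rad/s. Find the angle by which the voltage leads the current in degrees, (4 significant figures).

X_L = ωL = 717.0 Ω
Parallel: admittances add. Y = 1/R + 1/(jωL)
Y = (0.0008333 − j0.001395) S
|Y| = 0.001625 S → |Z| = 1/|Y| = 615.5 Ω, ∠Z = −∠Y = 59.14°

59.14°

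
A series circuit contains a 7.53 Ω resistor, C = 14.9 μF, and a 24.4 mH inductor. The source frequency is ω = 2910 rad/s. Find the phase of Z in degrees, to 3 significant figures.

81.1°

X_L = ωL = 71.0 Ω
X_C = 1/(ωC) = 23.1 Ω
Net reactance X = X_L − X_C = 47.9 Ω
Z = 7.53 + j47.9 Ω
|Z| = √(7.53² + 47.9²) = 48.5 Ω
∠Z = arctan(47.9/7.53) = 81.1°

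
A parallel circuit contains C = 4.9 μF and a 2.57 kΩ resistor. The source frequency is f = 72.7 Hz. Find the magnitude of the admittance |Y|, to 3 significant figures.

ω = 2πf = 456.8 rad/s
X_C = 1/(ωC) = 447 Ω
Parallel: admittances add. Y = 1/R + jωC
Y = (0.000389 + j0.00224) S
|Y| = 0.00227 S → |Z| = 1/|Y| = 440 Ω, ∠Z = −∠Y = -80.1°

2.27 mS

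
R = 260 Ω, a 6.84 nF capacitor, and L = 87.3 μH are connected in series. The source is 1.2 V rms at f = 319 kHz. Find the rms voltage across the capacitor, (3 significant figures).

ω = 2πf = 2.004e+06 rad/s
X_L = ωL = 175 Ω
X_C = 1/(ωC) = 72.9 Ω
Net reactance X = X_L − X_C = 102 Ω
Z = 260 + j102 Ω
|Z| = √(260² + 102²) = 279 Ω
I = V/|Z| = 4.30 mA
V_C = I·|Z_C| = 0.00430 × 72.9 = 0.313 V

0.313 V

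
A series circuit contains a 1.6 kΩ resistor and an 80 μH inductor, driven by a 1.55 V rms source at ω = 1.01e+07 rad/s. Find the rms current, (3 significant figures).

X_L = ωL = 808 Ω
Z = 1600 + j808 Ω
|Z| = √(1600² + 808²) = 1790 Ω
I = V/|Z| = 1.55/1790 = 865 μA

865 μA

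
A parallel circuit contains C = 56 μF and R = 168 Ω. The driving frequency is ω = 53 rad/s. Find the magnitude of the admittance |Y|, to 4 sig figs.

6.651 mS

X_C = 1/(ωC) = 336.9 Ω
Parallel: admittances add. Y = 1/R + jωC
Y = (0.005952 + j0.002968) S
|Y| = 0.006651 S → |Z| = 1/|Y| = 150.3 Ω, ∠Z = −∠Y = -26.50°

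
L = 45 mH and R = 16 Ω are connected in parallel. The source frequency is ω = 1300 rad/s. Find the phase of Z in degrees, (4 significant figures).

X_L = ωL = 58.50 Ω
Parallel: admittances add. Y = 1/R + 1/(jωL)
Y = (0.06250 − j0.01709) S
|Y| = 0.06480 S → |Z| = 1/|Y| = 15.43 Ω, ∠Z = −∠Y = 15.30°

15.30°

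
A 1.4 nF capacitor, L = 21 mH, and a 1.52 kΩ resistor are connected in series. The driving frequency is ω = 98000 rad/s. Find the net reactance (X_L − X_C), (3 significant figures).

X_L = ωL = 2060 Ω
X_C = 1/(ωC) = 7290 Ω
X = 2060 − 7290 = -5230 Ω

-5230 Ω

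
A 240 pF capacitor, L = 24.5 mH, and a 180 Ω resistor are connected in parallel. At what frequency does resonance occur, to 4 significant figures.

65.63 kHz

ω₀ = 1/√(LC) = 1/√(0.0245 × 2.4e-10) = 412400 rad/s
f₀ = ω₀/(2π) = 65.63 kHz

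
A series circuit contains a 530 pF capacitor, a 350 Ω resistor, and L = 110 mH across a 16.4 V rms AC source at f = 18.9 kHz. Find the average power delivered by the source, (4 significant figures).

11.61 mW

ω = 2πf = 118800 rad/s
X_L = ωL = 13060 Ω
X_C = 1/(ωC) = 15890 Ω
Net reactance X = X_L − X_C = -2826 Ω
Z = 350.0 − j2826 Ω
|Z| = √(350.0² + 2826²) = 2847 Ω
∠Z = arctan(-2826/350.0) = -82.94°
I = V/|Z| = 5.760 mA
P = VI cos φ = 16.4 × 0.005760 × cos(-82.94°) = 11.61 mW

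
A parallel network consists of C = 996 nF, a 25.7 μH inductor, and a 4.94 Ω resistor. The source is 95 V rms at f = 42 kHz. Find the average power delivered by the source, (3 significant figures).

ω = 2πf = 263900 rad/s
X_L = ωL = 6.78 Ω
X_C = 1/(ωC) = 3.80 Ω
Parallel: admittances add. Y = 1/R + 1/(jωL) + jωC
Y = (0.202 + j0.115) S
|Y| = 0.233 S → |Z| = 1/|Y| = 4.29 Ω, ∠Z = −∠Y = -29.7°
I = V/|Z| = 22.1 A
P = VI cos φ = 95 × 22.1 × cos(-29.7°) = 1.83 kW

1.83 kW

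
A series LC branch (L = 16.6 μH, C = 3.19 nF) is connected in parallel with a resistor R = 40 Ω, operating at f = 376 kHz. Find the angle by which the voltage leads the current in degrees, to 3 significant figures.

-23.2°

ω = 2πf = 2.362e+06 rad/s
X_L = ωL = 39.2 Ω
X_C = 1/(ωC) = 133 Ω
Branch 1: Z₁ = R = 40.0 Ω
Branch 2 (series LC): Z₂ = j(X_L − X_C) = −j93.5 Ω
Parallel: Z = Z₁Z₂/(Z₁+Z₂), |Z| = 36.8 Ω, ∠Z = -23.2°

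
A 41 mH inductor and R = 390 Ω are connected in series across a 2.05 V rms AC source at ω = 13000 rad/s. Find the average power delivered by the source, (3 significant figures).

3.76 mW

X_L = ωL = 533 Ω
Z = 390 + j533 Ω
|Z| = √(390² + 533²) = 660 Ω
∠Z = arctan(533/390) = 53.8°
I = V/|Z| = 3.10 mA
P = VI cos φ = 2.05 × 0.00310 × cos(53.8°) = 3.76 mW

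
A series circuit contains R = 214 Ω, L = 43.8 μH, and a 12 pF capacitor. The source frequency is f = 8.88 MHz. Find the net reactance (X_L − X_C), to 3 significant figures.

ω = 2πf = 5.579e+07 rad/s
X_L = ωL = 2440 Ω
X_C = 1/(ωC) = 1490 Ω
X = 2440 − 1490 = 950 Ω

950 Ω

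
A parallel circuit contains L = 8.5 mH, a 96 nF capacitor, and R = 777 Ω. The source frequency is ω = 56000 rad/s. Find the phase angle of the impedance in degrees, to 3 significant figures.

X_L = ωL = 476 Ω
X_C = 1/(ωC) = 186 Ω
Parallel: admittances add. Y = 1/R + 1/(jωL) + jωC
Y = (0.00129 + j0.00328) S
|Y| = 0.00352 S → |Z| = 1/|Y| = 284 Ω, ∠Z = −∠Y = -68.5°

-68.5°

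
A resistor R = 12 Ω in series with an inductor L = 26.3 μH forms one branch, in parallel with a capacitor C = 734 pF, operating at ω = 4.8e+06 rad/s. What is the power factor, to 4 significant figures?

0.1699

X_L = ωL = 126.2 Ω
X_C = 1/(ωC) = 283.8 Ω
Branch 1 (R+jX_L): Z₁ = 12.00 + j126.2 Ω, |Z₁| = 126.8 Ω
Branch 2 (−jX_C): Z₂ = −j283.8 Ω
Parallel: Z = Z₁Z₂/(Z₁+Z₂), |Z| = 227.7 Ω, ∠Z = 80.22°
cos φ = cos(80.22°) = 0.1699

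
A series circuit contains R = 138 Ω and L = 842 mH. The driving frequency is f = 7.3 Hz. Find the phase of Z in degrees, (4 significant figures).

ω = 2πf = 45.87 rad/s
X_L = ωL = 38.62 Ω
Z = 138.0 + j38.62 Ω
|Z| = √(138.0² + 38.62²) = 143.3 Ω
∠Z = arctan(38.62/138.0) = 15.63°

15.63°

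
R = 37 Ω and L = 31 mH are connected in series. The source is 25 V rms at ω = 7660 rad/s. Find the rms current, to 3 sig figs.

X_L = ωL = 237 Ω
Z = 37.0 + j237 Ω
|Z| = √(37.0² + 237²) = 240 Ω
I = V/|Z| = 25/240 = 104 mA

104 mA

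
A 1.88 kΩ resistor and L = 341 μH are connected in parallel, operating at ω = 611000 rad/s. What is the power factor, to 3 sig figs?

X_L = ωL = 208 Ω
Parallel: admittances add. Y = 1/R + 1/(jωL)
Y = (0.000532 − j0.00480) S
|Y| = 0.00483 S → |Z| = 1/|Y| = 207 Ω, ∠Z = −∠Y = 83.7°
cos φ = cos(83.7°) = 0.110

0.110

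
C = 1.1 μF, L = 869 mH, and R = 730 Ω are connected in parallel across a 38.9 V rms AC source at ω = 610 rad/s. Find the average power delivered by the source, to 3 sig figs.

2.07 W

X_L = ωL = 530 Ω
X_C = 1/(ωC) = 1490 Ω
Parallel: admittances add. Y = 1/R + 1/(jωL) + jωC
Y = (0.00137 − j0.00122) S
|Y| = 0.00183 S → |Z| = 1/|Y| = 546 Ω, ∠Z = −∠Y = 41.6°
I = V/|Z| = 71.2 mA
P = VI cos φ = 38.9 × 0.0712 × cos(41.6°) = 2.07 W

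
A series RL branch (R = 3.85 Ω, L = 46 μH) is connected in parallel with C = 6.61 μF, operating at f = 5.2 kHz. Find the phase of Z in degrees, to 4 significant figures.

-29.59°

ω = 2πf = 32670 rad/s
X_L = ωL = 1.503 Ω
X_C = 1/(ωC) = 4.630 Ω
Branch 1 (R+jX_L): Z₁ = 3.850 + j1.503 Ω, |Z₁| = 4.133 Ω
Branch 2 (−jX_C): Z₂ = −j4.630 Ω
Parallel: Z = Z₁Z₂/(Z₁+Z₂), |Z| = 3.858 Ω, ∠Z = -29.59°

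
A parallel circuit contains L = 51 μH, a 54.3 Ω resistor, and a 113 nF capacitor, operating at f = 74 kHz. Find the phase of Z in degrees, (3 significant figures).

-29.4°

ω = 2πf = 465000 rad/s
X_L = ωL = 23.7 Ω
X_C = 1/(ωC) = 19.0 Ω
Parallel: admittances add. Y = 1/R + 1/(jωL) + jωC
Y = (0.0184 + j0.0104) S
|Y| = 0.0211 S → |Z| = 1/|Y| = 47.3 Ω, ∠Z = −∠Y = -29.4°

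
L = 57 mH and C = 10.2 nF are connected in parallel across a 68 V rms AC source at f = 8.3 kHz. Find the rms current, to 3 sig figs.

13.3 mA

ω = 2πf = 52150 rad/s
X_L = ωL = 2970 Ω
X_C = 1/(ωC) = 1880 Ω
Parallel: admittances add. Y = 1/(jωL) + jωC
Y = (0 + j0.000196) S
|Y| = 0.000196 S → |Z| = 1/|Y| = 5110 Ω, ∠Z = −∠Y = -90.0°
I = V/|Z| = 68/5110 = 13.3 mA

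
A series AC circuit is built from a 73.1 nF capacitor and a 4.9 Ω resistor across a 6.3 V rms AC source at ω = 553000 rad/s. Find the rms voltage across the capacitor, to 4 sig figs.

X_C = 1/(ωC) = 24.74 Ω
Z = 4.900 − j24.74 Ω
|Z| = √(4.900² + 24.74²) = 25.22 Ω
I = V/|Z| = 249.8 mA
V_C = I·|Z_C| = 0.2498 × 24.74 = 6.180 V

6.180 V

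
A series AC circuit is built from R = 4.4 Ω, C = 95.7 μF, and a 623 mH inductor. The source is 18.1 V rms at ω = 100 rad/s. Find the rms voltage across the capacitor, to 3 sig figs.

44.6 V

X_L = ωL = 62.3 Ω
X_C = 1/(ωC) = 104 Ω
Net reactance X = X_L − X_C = -42.2 Ω
Z = 4.40 − j42.2 Ω
|Z| = √(4.40² + 42.2²) = 42.4 Ω
I = V/|Z| = 427 mA
V_C = I·|Z_C| = 0.427 × 104 = 44.6 V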